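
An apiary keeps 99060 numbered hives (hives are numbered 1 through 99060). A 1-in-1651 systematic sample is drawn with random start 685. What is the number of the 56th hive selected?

91490

k = 1651
56th selection = r + (56−1)·k = 685 + 55×1651 = 685 + 90805 = 91490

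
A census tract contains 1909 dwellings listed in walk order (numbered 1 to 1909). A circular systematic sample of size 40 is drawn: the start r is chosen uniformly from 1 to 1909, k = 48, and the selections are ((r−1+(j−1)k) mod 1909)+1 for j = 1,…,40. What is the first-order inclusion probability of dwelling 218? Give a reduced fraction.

40/1909

For each position j, as r ranges over 1…1909 the j-th selection hits every dwelling exactly once, so dwelling 218 is selected for exactly 40 of the 1909 starts.
Inclusion probability = 40/1909.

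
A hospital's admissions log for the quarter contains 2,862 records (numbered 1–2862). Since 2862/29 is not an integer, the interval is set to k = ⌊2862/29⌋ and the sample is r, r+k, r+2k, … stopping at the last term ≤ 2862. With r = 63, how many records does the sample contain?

29

k = ⌊2862/29⌋ = 98
Achieved size = ⌊(2862 − 63)/98⌋ + 1 = ⌊2799/98⌋ + 1 = 28 + 1 = 29
(last selection: 63 + 28×98 = 2807 ≤ 2862; next would be 2905 > 2862)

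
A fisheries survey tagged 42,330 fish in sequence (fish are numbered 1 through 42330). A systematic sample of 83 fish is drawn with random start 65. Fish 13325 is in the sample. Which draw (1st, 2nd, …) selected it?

27

k = 42330/83 = 510
position = (13325 − 65)/510 + 1 = 13260/510 + 1 = 26 + 1 = 27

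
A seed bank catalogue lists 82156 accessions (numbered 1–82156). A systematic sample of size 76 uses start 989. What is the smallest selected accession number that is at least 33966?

k = 82156/76 = 1081
Steps past start: ⌈(33966 − 989)/1081⌉ = ⌈32977/1081⌉ = 31
Selected accession: 989 + 31×1081 = 34500

34500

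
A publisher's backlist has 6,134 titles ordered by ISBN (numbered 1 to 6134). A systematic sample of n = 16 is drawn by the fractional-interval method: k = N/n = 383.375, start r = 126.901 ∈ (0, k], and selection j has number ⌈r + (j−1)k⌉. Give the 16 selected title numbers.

j=1: r + 0k = 126.901 → ⌈·⌉ = 127
j=2: r + 1k = 510.276 → ⌈·⌉ = 511
j=3: r + 2k = 893.651 → ⌈·⌉ = 894
j=4: r + 3k = 1277.026 → ⌈·⌉ = 1278
j=5: r + 4k = 1660.401 → ⌈·⌉ = 1661
j=6: r + 5k = 2043.776 → ⌈·⌉ = 2044
j=7: r + 6k = 2427.151 → ⌈·⌉ = 2428
j=8: r + 7k = 2810.526 → ⌈·⌉ = 2811
j=9: r + 8k = 3193.901 → ⌈·⌉ = 3194
j=10: r + 9k = 3577.276 → ⌈·⌉ = 3578
j=11: r + 10k = 3960.651 → ⌈·⌉ = 3961
j=12: r + 11k = 4344.026 → ⌈·⌉ = 4345
j=13: r + 12k = 4727.401 → ⌈·⌉ = 4728
j=14: r + 13k = 5110.776 → ⌈·⌉ = 5111
j=15: r + 14k = 5494.151 → ⌈·⌉ = 5495
j=16: r + 15k = 5877.526 → ⌈·⌉ = 5878

127, 511, 894, 1278, 1661, 2044, 2428, 2811, 3194, 3578, 3961, 4345, 4728, 5111, 5495, 5878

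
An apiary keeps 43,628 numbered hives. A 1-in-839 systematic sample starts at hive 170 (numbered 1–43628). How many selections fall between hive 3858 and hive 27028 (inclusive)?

k = 839
First selection ≥ 3858: 170 + ⌈(3858−170)/839⌉·839 = 170 + 5×839 = 4365
Last selection ≤ 27028: 170 + ⌊(27028−170)/839⌋·839 = 170 + 32×839 = 27018
Count = 32 − 5 + 1 = 28

28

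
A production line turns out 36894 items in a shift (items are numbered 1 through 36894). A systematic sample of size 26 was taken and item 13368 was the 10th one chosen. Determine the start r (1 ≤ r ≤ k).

597

k = 36894/26 = 1419
r = 13368 − (10−1)×1419 = 13368 − 12771 = 597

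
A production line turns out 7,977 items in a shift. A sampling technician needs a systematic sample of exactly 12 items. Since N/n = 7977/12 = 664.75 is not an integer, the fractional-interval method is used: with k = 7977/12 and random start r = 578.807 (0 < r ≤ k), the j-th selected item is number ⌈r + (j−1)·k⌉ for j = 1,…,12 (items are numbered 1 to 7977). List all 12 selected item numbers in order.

j=1: r + 0k = 578.807 → ⌈·⌉ = 579
j=2: r + 1k = 1243.557 → ⌈·⌉ = 1244
j=3: r + 2k = 1908.307 → ⌈·⌉ = 1909
j=4: r + 3k = 2573.057 → ⌈·⌉ = 2574
j=5: r + 4k = 3237.807 → ⌈·⌉ = 3238
j=6: r + 5k = 3902.557 → ⌈·⌉ = 3903
j=7: r + 6k = 4567.307 → ⌈·⌉ = 4568
j=8: r + 7k = 5232.057 → ⌈·⌉ = 5233
j=9: r + 8k = 5896.807 → ⌈·⌉ = 5897
j=10: r + 9k = 6561.557 → ⌈·⌉ = 6562
j=11: r + 10k = 7226.307 → ⌈·⌉ = 7227
j=12: r + 11k = 7891.057 → ⌈·⌉ = 7892

579, 1244, 1909, 2574, 3238, 3903, 4568, 5233, 5897, 6562, 7227, 7892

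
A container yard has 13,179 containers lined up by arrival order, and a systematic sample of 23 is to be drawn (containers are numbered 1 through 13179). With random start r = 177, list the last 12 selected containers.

6480, 7053, 7626, 8199, 8772, 9345, 9918, 10491, 11064, 11637, 12210, 12783

k = N/n = 13179/23 = 573
12th selection = 177 + 11×573 = 6480
13th: 6480 + 573 = 7053
14th: 7053 + 573 = 7626
15th: 7626 + 573 = 8199
16th: 8199 + 573 = 8772
17th: 8772 + 573 = 9345
18th: 9345 + 573 = 9918
19th: 9918 + 573 = 10491
20th: 10491 + 573 = 11064
21st: 11064 + 573 = 11637
22nd: 11637 + 573 = 12210
23rd: 12210 + 573 = 12783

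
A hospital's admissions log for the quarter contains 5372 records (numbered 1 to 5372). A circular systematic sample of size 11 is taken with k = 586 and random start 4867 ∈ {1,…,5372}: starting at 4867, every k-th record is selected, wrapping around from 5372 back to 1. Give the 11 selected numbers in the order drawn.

4867, 81, 667, 1253, 1839, 2425, 3011, 3597, 4183, 4769, 5355

Selection 1: 4867
Selection 2: 4867 + 586 = 5453 → 5453 − 5372 = 81
Selection 3: 81 + 586 = 667
Selection 4: 667 + 586 = 1253
Selection 5: 1253 + 586 = 1839
Selection 6: 1839 + 586 = 2425
Selection 7: 2425 + 586 = 3011
Selection 8: 3011 + 586 = 3597
Selection 9: 3597 + 586 = 4183
Selection 10: 4183 + 586 = 4769
Selection 11: 4769 + 586 = 5355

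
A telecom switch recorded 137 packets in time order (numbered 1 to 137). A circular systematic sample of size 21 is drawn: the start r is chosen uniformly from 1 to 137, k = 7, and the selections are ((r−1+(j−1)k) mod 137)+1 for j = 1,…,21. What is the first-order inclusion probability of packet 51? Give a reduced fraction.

21/137

For each position j, as r ranges over 1…137 the j-th selection hits every packet exactly once, so packet 51 is selected for exactly 21 of the 137 starts.
Inclusion probability = 21/137.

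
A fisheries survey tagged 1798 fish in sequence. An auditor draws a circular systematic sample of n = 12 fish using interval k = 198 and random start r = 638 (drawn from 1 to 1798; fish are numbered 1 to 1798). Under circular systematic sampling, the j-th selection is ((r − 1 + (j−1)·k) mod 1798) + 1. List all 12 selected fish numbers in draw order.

638, 836, 1034, 1232, 1430, 1628, 28, 226, 424, 622, 820, 1018

Selection 1: 638
Selection 2: 638 + 198 = 836
Selection 3: 836 + 198 = 1034
Selection 4: 1034 + 198 = 1232
Selection 5: 1232 + 198 = 1430
Selection 6: 1430 + 198 = 1628
Selection 7: 1628 + 198 = 1826 → 1826 − 1798 = 28
Selection 8: 28 + 198 = 226
Selection 9: 226 + 198 = 424
Selection 10: 424 + 198 = 622
Selection 11: 622 + 198 = 820
Selection 12: 820 + 198 = 1018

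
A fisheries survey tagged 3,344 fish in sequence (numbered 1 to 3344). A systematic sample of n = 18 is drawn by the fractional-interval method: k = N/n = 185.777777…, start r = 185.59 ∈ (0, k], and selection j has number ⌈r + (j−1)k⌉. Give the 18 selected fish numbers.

186, 372, 558, 743, 929, 1115, 1301, 1487, 1672, 1858, 2044, 2230, 2415, 2601, 2787, 2973, 3159, 3344

j=1: r + 0k = 185.59 → ⌈·⌉ = 186
j=2: r + 1k = 371.367777… → ⌈·⌉ = 372
j=3: r + 2k = 557.145555… → ⌈·⌉ = 558
j=4: r + 3k = 742.923333… → ⌈·⌉ = 743
j=5: r + 4k = 928.701111… → ⌈·⌉ = 929
j=6: r + 5k = 1114.478888… → ⌈·⌉ = 1115
j=7: r + 6k = 1300.256666… → ⌈·⌉ = 1301
j=8: r + 7k = 1486.034444… → ⌈·⌉ = 1487
j=9: r + 8k = 1671.812222… → ⌈·⌉ = 1672
j=10: r + 9k = 1857.59 → ⌈·⌉ = 1858
j=11: r + 10k = 2043.367777… → ⌈·⌉ = 2044
j=12: r + 11k = 2229.145555… → ⌈·⌉ = 2230
j=13: r + 12k = 2414.923333… → ⌈·⌉ = 2415
j=14: r + 13k = 2600.701111… → ⌈·⌉ = 2601
j=15: r + 14k = 2786.478888… → ⌈·⌉ = 2787
j=16: r + 15k = 2972.256666… → ⌈·⌉ = 2973
j=17: r + 16k = 3158.034444… → ⌈·⌉ = 3159
j=18: r + 17k = 3343.812222… → ⌈·⌉ = 3344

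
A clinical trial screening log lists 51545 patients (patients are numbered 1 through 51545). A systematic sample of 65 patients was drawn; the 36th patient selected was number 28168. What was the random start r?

k = 51545/65 = 793
r = 28168 − (36−1)×793 = 28168 − 27755 = 413

413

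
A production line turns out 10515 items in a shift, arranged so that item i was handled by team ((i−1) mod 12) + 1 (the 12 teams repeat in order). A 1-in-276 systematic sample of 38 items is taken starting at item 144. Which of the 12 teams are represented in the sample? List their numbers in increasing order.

12

Consecutive selections differ by k = 276, so their team numbers differ by 276 mod 12 = 0.
gcd(276, 12) = 12, so the sample visits 12/12 = 1 distinct residues mod 12.
Start 144 is team 12; the teams hit are 12.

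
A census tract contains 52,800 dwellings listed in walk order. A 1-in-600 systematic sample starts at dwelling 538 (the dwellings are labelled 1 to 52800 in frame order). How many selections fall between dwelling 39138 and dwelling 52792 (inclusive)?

k = 600
First selection ≥ 39138: 538 + ⌈(39138−538)/600⌉·600 = 538 + 65×600 = 39538
Last selection ≤ 52792: 538 + ⌊(52792−538)/600⌋·600 = 538 + 87×600 = 52738
Count = 87 − 65 + 1 = 23

23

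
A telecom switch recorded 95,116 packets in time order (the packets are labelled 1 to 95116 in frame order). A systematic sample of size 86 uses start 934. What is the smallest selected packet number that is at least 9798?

k = 95116/86 = 1106
Steps past start: ⌈(9798 − 934)/1106⌉ = ⌈8864/1106⌉ = 9
Selected packet: 934 + 9×1106 = 10888

10888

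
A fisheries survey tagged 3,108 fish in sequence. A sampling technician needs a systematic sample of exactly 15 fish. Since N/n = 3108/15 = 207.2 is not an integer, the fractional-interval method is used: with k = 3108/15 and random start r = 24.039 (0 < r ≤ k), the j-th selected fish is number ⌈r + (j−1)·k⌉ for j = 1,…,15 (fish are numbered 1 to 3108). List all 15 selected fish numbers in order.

25, 232, 439, 646, 853, 1061, 1268, 1475, 1682, 1889, 2097, 2304, 2511, 2718, 2925

j=1: r + 0k = 24.039 → ⌈·⌉ = 25
j=2: r + 1k = 231.239 → ⌈·⌉ = 232
j=3: r + 2k = 438.439 → ⌈·⌉ = 439
j=4: r + 3k = 645.639 → ⌈·⌉ = 646
j=5: r + 4k = 852.839 → ⌈·⌉ = 853
j=6: r + 5k = 1060.039 → ⌈·⌉ = 1061
j=7: r + 6k = 1267.239 → ⌈·⌉ = 1268
j=8: r + 7k = 1474.439 → ⌈·⌉ = 1475
j=9: r + 8k = 1681.639 → ⌈·⌉ = 1682
j=10: r + 9k = 1888.839 → ⌈·⌉ = 1889
j=11: r + 10k = 2096.039 → ⌈·⌉ = 2097
j=12: r + 11k = 2303.239 → ⌈·⌉ = 2304
j=13: r + 12k = 2510.439 → ⌈·⌉ = 2511
j=14: r + 13k = 2717.639 → ⌈·⌉ = 2718
j=15: r + 14k = 2924.839 → ⌈·⌉ = 2925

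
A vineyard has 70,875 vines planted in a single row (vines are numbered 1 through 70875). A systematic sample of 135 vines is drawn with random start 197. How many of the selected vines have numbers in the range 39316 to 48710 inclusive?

18

k = 70875/135 = 525
First selection ≥ 39316: 197 + ⌈(39316−197)/525⌉·525 = 197 + 75×525 = 39572
Last selection ≤ 48710: 197 + ⌊(48710−197)/525⌋·525 = 197 + 92×525 = 48497
Count = 92 − 75 + 1 = 18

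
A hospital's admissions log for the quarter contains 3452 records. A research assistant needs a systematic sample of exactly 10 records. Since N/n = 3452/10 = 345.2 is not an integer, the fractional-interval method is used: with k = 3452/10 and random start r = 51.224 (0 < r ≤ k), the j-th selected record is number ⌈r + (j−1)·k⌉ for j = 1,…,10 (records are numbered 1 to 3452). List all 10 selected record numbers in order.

52, 397, 742, 1087, 1433, 1778, 2123, 2468, 2813, 3159

j=1: r + 0k = 51.224 → ⌈·⌉ = 52
j=2: r + 1k = 396.424 → ⌈·⌉ = 397
j=3: r + 2k = 741.624 → ⌈·⌉ = 742
j=4: r + 3k = 1086.824 → ⌈·⌉ = 1087
j=5: r + 4k = 1432.024 → ⌈·⌉ = 1433
j=6: r + 5k = 1777.224 → ⌈·⌉ = 1778
j=7: r + 6k = 2122.424 → ⌈·⌉ = 2123
j=8: r + 7k = 2467.624 → ⌈·⌉ = 2468
j=9: r + 8k = 2812.824 → ⌈·⌉ = 2813
j=10: r + 9k = 3158.024 → ⌈·⌉ = 3159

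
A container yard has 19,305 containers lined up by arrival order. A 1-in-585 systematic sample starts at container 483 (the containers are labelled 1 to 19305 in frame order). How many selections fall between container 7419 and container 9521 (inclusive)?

4

k = 585
First selection ≥ 7419: 483 + ⌈(7419−483)/585⌉·585 = 483 + 12×585 = 7503
Last selection ≤ 9521: 483 + ⌊(9521−483)/585⌋·585 = 483 + 15×585 = 9258
Count = 15 − 12 + 1 = 4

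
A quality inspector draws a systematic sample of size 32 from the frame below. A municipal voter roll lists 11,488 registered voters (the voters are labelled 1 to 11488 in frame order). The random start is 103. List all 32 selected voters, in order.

103, 462, 821, 1180, 1539, 1898, 2257, 2616, 2975, 3334, 3693, 4052, 4411, 4770, 5129, 5488, 5847, 6206, 6565, 6924, 7283, 7642, 8001, 8360, 8719, 9078, 9437, 9796, 10155, 10514, 10873, 11232

k = N/n = 11488/32 = 359
voter 1: 103
voter 2: 103 + 359 = 462
voter 3: 462 + 359 = 821
voter 4: 821 + 359 = 1180
voter 5: 1180 + 359 = 1539
voter 6: 1539 + 359 = 1898
voter 7: 1898 + 359 = 2257
voter 8: 2257 + 359 = 2616
voter 9: 2616 + 359 = 2975
voter 10: 2975 + 359 = 3334
voter 11: 3334 + 359 = 3693
voter 12: 3693 + 359 = 4052
voter 13: 4052 + 359 = 4411
voter 14: 4411 + 359 = 4770
voter 15: 4770 + 359 = 5129
voter 16: 5129 + 359 = 5488
voter 17: 5488 + 359 = 5847
voter 18: 5847 + 359 = 6206
voter 19: 6206 + 359 = 6565
voter 20: 6565 + 359 = 6924
voter 21: 6924 + 359 = 7283
voter 22: 7283 + 359 = 7642
voter 23: 7642 + 359 = 8001
voter 24: 8001 + 359 = 8360
voter 25: 8360 + 359 = 8719
voter 26: 8719 + 359 = 9078
voter 27: 9078 + 359 = 9437
voter 28: 9437 + 359 = 9796
voter 29: 9796 + 359 = 10155
voter 30: 10155 + 359 = 10514
voter 31: 10514 + 359 = 10873
voter 32: 10873 + 359 = 11232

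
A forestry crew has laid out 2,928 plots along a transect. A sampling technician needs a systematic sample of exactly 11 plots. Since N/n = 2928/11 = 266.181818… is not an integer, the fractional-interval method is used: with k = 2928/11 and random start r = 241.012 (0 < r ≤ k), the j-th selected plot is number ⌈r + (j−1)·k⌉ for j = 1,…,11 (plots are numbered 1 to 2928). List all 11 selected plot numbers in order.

242, 508, 774, 1040, 1306, 1572, 1839, 2105, 2371, 2637, 2903

j=1: r + 0k = 241.012 → ⌈·⌉ = 242
j=2: r + 1k = 507.193818… → ⌈·⌉ = 508
j=3: r + 2k = 773.375636… → ⌈·⌉ = 774
j=4: r + 3k = 1039.557454… → ⌈·⌉ = 1040
j=5: r + 4k = 1305.739272… → ⌈·⌉ = 1306
j=6: r + 5k = 1571.921090… → ⌈·⌉ = 1572
j=7: r + 6k = 1838.102909… → ⌈·⌉ = 1839
j=8: r + 7k = 2104.284727… → ⌈·⌉ = 2105
j=9: r + 8k = 2370.466545… → ⌈·⌉ = 2371
j=10: r + 9k = 2636.648363… → ⌈·⌉ = 2637
j=11: r + 10k = 2902.830181… → ⌈·⌉ = 2903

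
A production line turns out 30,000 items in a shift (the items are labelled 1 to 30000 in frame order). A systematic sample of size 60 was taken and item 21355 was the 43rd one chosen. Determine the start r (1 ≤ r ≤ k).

355

k = 30000/60 = 500
r = 21355 − (43−1)×500 = 21355 − 21000 = 355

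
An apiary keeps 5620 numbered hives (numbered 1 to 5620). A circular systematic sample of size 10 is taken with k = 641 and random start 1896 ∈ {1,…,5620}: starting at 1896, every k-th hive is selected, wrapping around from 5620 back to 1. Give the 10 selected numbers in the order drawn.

Selection 1: 1896
Selection 2: 1896 + 641 = 2537
Selection 3: 2537 + 641 = 3178
Selection 4: 3178 + 641 = 3819
Selection 5: 3819 + 641 = 4460
Selection 6: 4460 + 641 = 5101
Selection 7: 5101 + 641 = 5742 → 5742 − 5620 = 122
Selection 8: 122 + 641 = 763
Selection 9: 763 + 641 = 1404
Selection 10: 1404 + 641 = 2045

1896, 2537, 3178, 3819, 4460, 5101, 122, 763, 1404, 2045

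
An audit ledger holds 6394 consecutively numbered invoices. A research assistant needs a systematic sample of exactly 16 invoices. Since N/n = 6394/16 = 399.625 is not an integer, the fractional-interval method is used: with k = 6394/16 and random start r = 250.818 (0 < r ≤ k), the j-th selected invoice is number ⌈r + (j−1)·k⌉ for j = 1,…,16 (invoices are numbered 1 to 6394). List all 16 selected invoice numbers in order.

j=1: r + 0k = 250.818 → ⌈·⌉ = 251
j=2: r + 1k = 650.443 → ⌈·⌉ = 651
j=3: r + 2k = 1050.068 → ⌈·⌉ = 1051
j=4: r + 3k = 1449.693 → ⌈·⌉ = 1450
j=5: r + 4k = 1849.318 → ⌈·⌉ = 1850
j=6: r + 5k = 2248.943 → ⌈·⌉ = 2249
j=7: r + 6k = 2648.568 → ⌈·⌉ = 2649
j=8: r + 7k = 3048.193 → ⌈·⌉ = 3049
j=9: r + 8k = 3447.818 → ⌈·⌉ = 3448
j=10: r + 9k = 3847.443 → ⌈·⌉ = 3848
j=11: r + 10k = 4247.068 → ⌈·⌉ = 4248
j=12: r + 11k = 4646.693 → ⌈·⌉ = 4647
j=13: r + 12k = 5046.318 → ⌈·⌉ = 5047
j=14: r + 13k = 5445.943 → ⌈·⌉ = 5446
j=15: r + 14k = 5845.568 → ⌈·⌉ = 5846
j=16: r + 15k = 6245.193 → ⌈·⌉ = 6246

251, 651, 1051, 1450, 1850, 2249, 2649, 3049, 3448, 3848, 4248, 4647, 5047, 5446, 5846, 6246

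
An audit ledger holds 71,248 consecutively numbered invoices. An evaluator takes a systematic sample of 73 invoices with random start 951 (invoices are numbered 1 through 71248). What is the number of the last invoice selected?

k = 71248/73 = 976
73rd selection = r + (73−1)·k = 951 + 72×976 = 951 + 70272 = 71223

71223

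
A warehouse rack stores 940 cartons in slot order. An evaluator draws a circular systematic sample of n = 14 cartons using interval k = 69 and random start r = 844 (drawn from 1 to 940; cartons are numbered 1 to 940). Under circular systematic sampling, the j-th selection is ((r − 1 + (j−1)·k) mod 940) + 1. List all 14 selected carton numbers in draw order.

844, 913, 42, 111, 180, 249, 318, 387, 456, 525, 594, 663, 732, 801

Selection 1: 844
Selection 2: 844 + 69 = 913
Selection 3: 913 + 69 = 982 → 982 − 940 = 42
Selection 4: 42 + 69 = 111
Selection 5: 111 + 69 = 180
Selection 6: 180 + 69 = 249
Selection 7: 249 + 69 = 318
Selection 8: 318 + 69 = 387
Selection 9: 387 + 69 = 456
Selection 10: 456 + 69 = 525
Selection 11: 525 + 69 = 594
Selection 12: 594 + 69 = 663
Selection 13: 663 + 69 = 732
Selection 14: 732 + 69 = 801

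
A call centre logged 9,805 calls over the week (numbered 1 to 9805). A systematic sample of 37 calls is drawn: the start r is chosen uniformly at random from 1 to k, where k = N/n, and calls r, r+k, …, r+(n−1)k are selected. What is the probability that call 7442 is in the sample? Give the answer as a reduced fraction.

k = 9805/37 = 265.
Call 7442 is selected iff r ≡ 7442 (mod 265); exactly one such r in {1,…,265}.
Inclusion probability = 1/265.

1/265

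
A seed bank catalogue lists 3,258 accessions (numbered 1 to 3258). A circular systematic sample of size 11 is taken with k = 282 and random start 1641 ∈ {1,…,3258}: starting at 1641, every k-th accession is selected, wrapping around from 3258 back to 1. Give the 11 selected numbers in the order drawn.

Selection 1: 1641
Selection 2: 1641 + 282 = 1923
Selection 3: 1923 + 282 = 2205
Selection 4: 2205 + 282 = 2487
Selection 5: 2487 + 282 = 2769
Selection 6: 2769 + 282 = 3051
Selection 7: 3051 + 282 = 3333 → 3333 − 3258 = 75
Selection 8: 75 + 282 = 357
Selection 9: 357 + 282 = 639
Selection 10: 639 + 282 = 921
Selection 11: 921 + 282 = 1203

1641, 1923, 2205, 2487, 2769, 3051, 75, 357, 639, 921, 1203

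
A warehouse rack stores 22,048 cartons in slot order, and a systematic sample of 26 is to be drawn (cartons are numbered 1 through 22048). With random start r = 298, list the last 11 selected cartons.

k = N/n = 22048/26 = 848
16th selection = 298 + 15×848 = 13018
17th: 13018 + 848 = 13866
18th: 13866 + 848 = 14714
19th: 14714 + 848 = 15562
20th: 15562 + 848 = 16410
21st: 16410 + 848 = 17258
22nd: 17258 + 848 = 18106
23rd: 18106 + 848 = 18954
24th: 18954 + 848 = 19802
25th: 19802 + 848 = 20650
26th: 20650 + 848 = 21498

13018, 13866, 14714, 15562, 16410, 17258, 18106, 18954, 19802, 20650, 21498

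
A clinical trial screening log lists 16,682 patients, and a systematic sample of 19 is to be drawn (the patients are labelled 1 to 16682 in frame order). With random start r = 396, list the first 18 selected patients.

k = N/n = 16682/19 = 878
patient 1: 396
patient 2: 396 + 878 = 1274
patient 3: 1274 + 878 = 2152
patient 4: 2152 + 878 = 3030
patient 5: 3030 + 878 = 3908
patient 6: 3908 + 878 = 4786
patient 7: 4786 + 878 = 5664
patient 8: 5664 + 878 = 6542
patient 9: 6542 + 878 = 7420
patient 10: 7420 + 878 = 8298
patient 11: 8298 + 878 = 9176
patient 12: 9176 + 878 = 10054
patient 13: 10054 + 878 = 10932
patient 14: 10932 + 878 = 11810
patient 15: 11810 + 878 = 12688
patient 16: 12688 + 878 = 13566
patient 17: 13566 + 878 = 14444
patient 18: 14444 + 878 = 15322

396, 1274, 2152, 3030, 3908, 4786, 5664, 6542, 7420, 8298, 9176, 10054, 10932, 11810, 12688, 13566, 14444, 15322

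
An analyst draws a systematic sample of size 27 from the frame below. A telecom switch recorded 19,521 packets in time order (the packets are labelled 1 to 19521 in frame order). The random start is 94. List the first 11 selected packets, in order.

94, 817, 1540, 2263, 2986, 3709, 4432, 5155, 5878, 6601, 7324

k = N/n = 19521/27 = 723
packet 1: 94
packet 2: 94 + 723 = 817
packet 3: 817 + 723 = 1540
packet 4: 1540 + 723 = 2263
packet 5: 2263 + 723 = 2986
packet 6: 2986 + 723 = 3709
packet 7: 3709 + 723 = 4432
packet 8: 4432 + 723 = 5155
packet 9: 5155 + 723 = 5878
packet 10: 5878 + 723 = 6601
packet 11: 6601 + 723 = 7324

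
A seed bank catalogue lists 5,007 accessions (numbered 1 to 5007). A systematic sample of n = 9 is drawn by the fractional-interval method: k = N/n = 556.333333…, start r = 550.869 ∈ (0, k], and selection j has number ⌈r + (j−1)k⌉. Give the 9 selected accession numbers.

j=1: r + 0k = 550.869 → ⌈·⌉ = 551
j=2: r + 1k = 1107.202333… → ⌈·⌉ = 1108
j=3: r + 2k = 1663.535666… → ⌈·⌉ = 1664
j=4: r + 3k = 2219.869 → ⌈·⌉ = 2220
j=5: r + 4k = 2776.202333… → ⌈·⌉ = 2777
j=6: r + 5k = 3332.535666… → ⌈·⌉ = 3333
j=7: r + 6k = 3888.869 → ⌈·⌉ = 3889
j=8: r + 7k = 4445.202333… → ⌈·⌉ = 4446
j=9: r + 8k = 5001.535666… → ⌈·⌉ = 5002

551, 1108, 1664, 2220, 2777, 3333, 3889, 4446, 5002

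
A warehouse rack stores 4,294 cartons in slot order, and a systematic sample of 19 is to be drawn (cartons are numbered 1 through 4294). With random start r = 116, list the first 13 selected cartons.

116, 342, 568, 794, 1020, 1246, 1472, 1698, 1924, 2150, 2376, 2602, 2828

k = N/n = 4294/19 = 226
carton 1: 116
carton 2: 116 + 226 = 342
carton 3: 342 + 226 = 568
carton 4: 568 + 226 = 794
carton 5: 794 + 226 = 1020
carton 6: 1020 + 226 = 1246
carton 7: 1246 + 226 = 1472
carton 8: 1472 + 226 = 1698
carton 9: 1698 + 226 = 1924
carton 10: 1924 + 226 = 2150
carton 11: 2150 + 226 = 2376
carton 12: 2376 + 226 = 2602
carton 13: 2602 + 226 = 2828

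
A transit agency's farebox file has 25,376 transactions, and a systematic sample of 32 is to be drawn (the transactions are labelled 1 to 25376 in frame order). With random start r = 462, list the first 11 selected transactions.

k = N/n = 25376/32 = 793
transaction 1: 462
transaction 2: 462 + 793 = 1255
transaction 3: 1255 + 793 = 2048
transaction 4: 2048 + 793 = 2841
transaction 5: 2841 + 793 = 3634
transaction 6: 3634 + 793 = 4427
transaction 7: 4427 + 793 = 5220
transaction 8: 5220 + 793 = 6013
transaction 9: 6013 + 793 = 6806
transaction 10: 6806 + 793 = 7599
transaction 11: 7599 + 793 = 8392

462, 1255, 2048, 2841, 3634, 4427, 5220, 6013, 6806, 7599, 8392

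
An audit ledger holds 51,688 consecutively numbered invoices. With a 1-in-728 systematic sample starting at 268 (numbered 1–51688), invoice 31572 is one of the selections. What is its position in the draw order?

k = 728
position = (31572 − 268)/728 + 1 = 31304/728 + 1 = 43 + 1 = 44

44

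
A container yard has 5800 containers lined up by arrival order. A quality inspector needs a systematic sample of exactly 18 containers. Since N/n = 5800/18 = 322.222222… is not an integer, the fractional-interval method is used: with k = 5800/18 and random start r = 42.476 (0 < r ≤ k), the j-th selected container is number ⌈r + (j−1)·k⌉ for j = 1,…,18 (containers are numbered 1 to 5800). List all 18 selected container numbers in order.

j=1: r + 0k = 42.476 → ⌈·⌉ = 43
j=2: r + 1k = 364.698222… → ⌈·⌉ = 365
j=3: r + 2k = 686.920444… → ⌈·⌉ = 687
j=4: r + 3k = 1009.142666… → ⌈·⌉ = 1010
j=5: r + 4k = 1331.364888… → ⌈·⌉ = 1332
j=6: r + 5k = 1653.587111… → ⌈·⌉ = 1654
j=7: r + 6k = 1975.809333… → ⌈·⌉ = 1976
j=8: r + 7k = 2298.031555… → ⌈·⌉ = 2299
j=9: r + 8k = 2620.253777… → ⌈·⌉ = 2621
j=10: r + 9k = 2942.476 → ⌈·⌉ = 2943
j=11: r + 10k = 3264.698222… → ⌈·⌉ = 3265
j=12: r + 11k = 3586.920444… → ⌈·⌉ = 3587
j=13: r + 12k = 3909.142666… → ⌈·⌉ = 3910
j=14: r + 13k = 4231.364888… → ⌈·⌉ = 4232
j=15: r + 14k = 4553.587111… → ⌈·⌉ = 4554
j=16: r + 15k = 4875.809333… → ⌈·⌉ = 4876
j=17: r + 16k = 5198.031555… → ⌈·⌉ = 5199
j=18: r + 17k = 5520.253777… → ⌈·⌉ = 5521

43, 365, 687, 1010, 1332, 1654, 1976, 2299, 2621, 2943, 3265, 3587, 3910, 4232, 4554, 4876, 5199, 5521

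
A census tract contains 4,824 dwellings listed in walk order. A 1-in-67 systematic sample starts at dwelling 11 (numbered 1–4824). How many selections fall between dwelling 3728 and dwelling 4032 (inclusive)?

k = 67
First selection ≥ 3728: 11 + ⌈(3728−11)/67⌉·67 = 11 + 56×67 = 3763
Last selection ≤ 4032: 11 + ⌊(4032−11)/67⌋·67 = 11 + 60×67 = 4031
Count = 60 − 56 + 1 = 5

5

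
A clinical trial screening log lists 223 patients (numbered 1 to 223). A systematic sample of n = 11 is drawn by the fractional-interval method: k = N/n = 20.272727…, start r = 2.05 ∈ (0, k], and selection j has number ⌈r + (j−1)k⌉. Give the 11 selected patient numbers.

j=1: r + 0k = 2.05 → ⌈·⌉ = 3
j=2: r + 1k = 22.322727… → ⌈·⌉ = 23
j=3: r + 2k = 42.595454… → ⌈·⌉ = 43
j=4: r + 3k = 62.868181… → ⌈·⌉ = 63
j=5: r + 4k = 83.140909… → ⌈·⌉ = 84
j=6: r + 5k = 103.413636… → ⌈·⌉ = 104
j=7: r + 6k = 123.686363… → ⌈·⌉ = 124
j=8: r + 7k = 143.959090… → ⌈·⌉ = 144
j=9: r + 8k = 164.231818… → ⌈·⌉ = 165
j=10: r + 9k = 184.504545… → ⌈·⌉ = 185
j=11: r + 10k = 204.777272… → ⌈·⌉ = 205

3, 23, 43, 63, 84, 104, 124, 144, 165, 185, 205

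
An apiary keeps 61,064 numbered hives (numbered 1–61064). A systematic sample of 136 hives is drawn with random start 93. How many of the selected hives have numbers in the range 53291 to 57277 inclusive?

9

k = 61064/136 = 449
First selection ≥ 53291: 93 + ⌈(53291−93)/449⌉·449 = 93 + 119×449 = 53524
Last selection ≤ 57277: 93 + ⌊(57277−93)/449⌋·449 = 93 + 127×449 = 57116
Count = 127 − 119 + 1 = 9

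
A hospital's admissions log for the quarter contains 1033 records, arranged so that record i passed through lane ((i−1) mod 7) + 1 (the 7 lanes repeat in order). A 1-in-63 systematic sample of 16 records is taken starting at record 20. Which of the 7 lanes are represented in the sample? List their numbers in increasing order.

Consecutive selections differ by k = 63, so their lane numbers differ by 63 mod 7 = 0.
gcd(63, 7) = 7, so the sample visits 7/7 = 1 distinct residues mod 7.
Start 20 is lane 6; the lanes hit are 6.

6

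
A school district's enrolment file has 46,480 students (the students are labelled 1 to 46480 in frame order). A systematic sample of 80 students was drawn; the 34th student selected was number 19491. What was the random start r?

318

k = 46480/80 = 581
r = 19491 − (34−1)×581 = 19491 − 19173 = 318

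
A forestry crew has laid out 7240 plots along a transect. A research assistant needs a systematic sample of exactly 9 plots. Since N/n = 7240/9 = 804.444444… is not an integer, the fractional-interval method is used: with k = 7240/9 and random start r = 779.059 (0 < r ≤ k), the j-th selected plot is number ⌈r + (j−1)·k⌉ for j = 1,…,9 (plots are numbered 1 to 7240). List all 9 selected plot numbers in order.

j=1: r + 0k = 779.059 → ⌈·⌉ = 780
j=2: r + 1k = 1583.503444… → ⌈·⌉ = 1584
j=3: r + 2k = 2387.947888… → ⌈·⌉ = 2388
j=4: r + 3k = 3192.392333… → ⌈·⌉ = 3193
j=5: r + 4k = 3996.836777… → ⌈·⌉ = 3997
j=6: r + 5k = 4801.281222… → ⌈·⌉ = 4802
j=7: r + 6k = 5605.725666… → ⌈·⌉ = 5606
j=8: r + 7k = 6410.170111… → ⌈·⌉ = 6411
j=9: r + 8k = 7214.614555… → ⌈·⌉ = 7215

780, 1584, 2388, 3193, 3997, 4802, 5606, 6411, 7215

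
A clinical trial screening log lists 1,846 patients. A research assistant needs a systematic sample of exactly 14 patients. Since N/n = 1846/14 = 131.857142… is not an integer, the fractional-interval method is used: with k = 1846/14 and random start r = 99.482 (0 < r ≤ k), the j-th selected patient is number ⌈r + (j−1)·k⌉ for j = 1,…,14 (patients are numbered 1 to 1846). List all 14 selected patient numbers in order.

j=1: r + 0k = 99.482 → ⌈·⌉ = 100
j=2: r + 1k = 231.339142… → ⌈·⌉ = 232
j=3: r + 2k = 363.196285… → ⌈·⌉ = 364
j=4: r + 3k = 495.053428… → ⌈·⌉ = 496
j=5: r + 4k = 626.910571… → ⌈·⌉ = 627
j=6: r + 5k = 758.767714… → ⌈·⌉ = 759
j=7: r + 6k = 890.624857… → ⌈·⌉ = 891
j=8: r + 7k = 1022.482 → ⌈·⌉ = 1023
j=9: r + 8k = 1154.339142… → ⌈·⌉ = 1155
j=10: r + 9k = 1286.196285… → ⌈·⌉ = 1287
j=11: r + 10k = 1418.053428… → ⌈·⌉ = 1419
j=12: r + 11k = 1549.910571… → ⌈·⌉ = 1550
j=13: r + 12k = 1681.767714… → ⌈·⌉ = 1682
j=14: r + 13k = 1813.624857… → ⌈·⌉ = 1814

100, 232, 364, 496, 627, 759, 891, 1023, 1155, 1287, 1419, 1550, 1682, 1814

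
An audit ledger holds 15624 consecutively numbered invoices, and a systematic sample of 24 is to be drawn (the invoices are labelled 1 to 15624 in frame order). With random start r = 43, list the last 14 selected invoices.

k = N/n = 15624/24 = 651
11th selection = 43 + 10×651 = 6553
12th: 6553 + 651 = 7204
13th: 7204 + 651 = 7855
14th: 7855 + 651 = 8506
15th: 8506 + 651 = 9157
16th: 9157 + 651 = 9808
17th: 9808 + 651 = 10459
18th: 10459 + 651 = 11110
19th: 11110 + 651 = 11761
20th: 11761 + 651 = 12412
21st: 12412 + 651 = 13063
22nd: 13063 + 651 = 13714
23rd: 13714 + 651 = 14365
24th: 14365 + 651 = 15016

6553, 7204, 7855, 8506, 9157, 9808, 10459, 11110, 11761, 12412, 13063, 13714, 14365, 15016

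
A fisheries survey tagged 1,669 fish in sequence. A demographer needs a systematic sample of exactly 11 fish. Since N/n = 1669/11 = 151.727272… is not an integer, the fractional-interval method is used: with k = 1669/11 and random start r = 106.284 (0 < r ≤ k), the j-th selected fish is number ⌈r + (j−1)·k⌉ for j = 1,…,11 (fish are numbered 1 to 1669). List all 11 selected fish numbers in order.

107, 259, 410, 562, 714, 865, 1017, 1169, 1321, 1472, 1624

j=1: r + 0k = 106.284 → ⌈·⌉ = 107
j=2: r + 1k = 258.011272… → ⌈·⌉ = 259
j=3: r + 2k = 409.738545… → ⌈·⌉ = 410
j=4: r + 3k = 561.465818… → ⌈·⌉ = 562
j=5: r + 4k = 713.193090… → ⌈·⌉ = 714
j=6: r + 5k = 864.920363… → ⌈·⌉ = 865
j=7: r + 6k = 1016.647636… → ⌈·⌉ = 1017
j=8: r + 7k = 1168.374909… → ⌈·⌉ = 1169
j=9: r + 8k = 1320.102181… → ⌈·⌉ = 1321
j=10: r + 9k = 1471.829454… → ⌈·⌉ = 1472
j=11: r + 10k = 1623.556727… → ⌈·⌉ = 1624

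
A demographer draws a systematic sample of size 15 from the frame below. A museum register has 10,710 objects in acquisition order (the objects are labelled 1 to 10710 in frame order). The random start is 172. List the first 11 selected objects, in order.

k = N/n = 10710/15 = 714
object 1: 172
object 2: 172 + 714 = 886
object 3: 886 + 714 = 1600
object 4: 1600 + 714 = 2314
object 5: 2314 + 714 = 3028
object 6: 3028 + 714 = 3742
object 7: 3742 + 714 = 4456
object 8: 4456 + 714 = 5170
object 9: 5170 + 714 = 5884
object 10: 5884 + 714 = 6598
object 11: 6598 + 714 = 7312

172, 886, 1600, 2314, 3028, 3742, 4456, 5170, 5884, 6598, 7312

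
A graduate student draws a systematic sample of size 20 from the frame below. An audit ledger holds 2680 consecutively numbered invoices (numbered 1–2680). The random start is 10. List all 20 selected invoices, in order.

10, 144, 278, 412, 546, 680, 814, 948, 1082, 1216, 1350, 1484, 1618, 1752, 1886, 2020, 2154, 2288, 2422, 2556

k = N/n = 2680/20 = 134
invoice 1: 10
invoice 2: 10 + 134 = 144
invoice 3: 144 + 134 = 278
invoice 4: 278 + 134 = 412
invoice 5: 412 + 134 = 546
invoice 6: 546 + 134 = 680
invoice 7: 680 + 134 = 814
invoice 8: 814 + 134 = 948
invoice 9: 948 + 134 = 1082
invoice 10: 1082 + 134 = 1216
invoice 11: 1216 + 134 = 1350
invoice 12: 1350 + 134 = 1484
invoice 13: 1484 + 134 = 1618
invoice 14: 1618 + 134 = 1752
invoice 15: 1752 + 134 = 1886
invoice 16: 1886 + 134 = 2020
invoice 17: 2020 + 134 = 2154
invoice 18: 2154 + 134 = 2288
invoice 19: 2288 + 134 = 2422
invoice 20: 2422 + 134 = 2556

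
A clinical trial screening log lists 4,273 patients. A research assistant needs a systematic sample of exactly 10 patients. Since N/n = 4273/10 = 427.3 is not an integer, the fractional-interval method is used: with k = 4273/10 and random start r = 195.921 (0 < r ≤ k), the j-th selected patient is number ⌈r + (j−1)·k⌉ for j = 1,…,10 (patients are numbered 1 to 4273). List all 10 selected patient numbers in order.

j=1: r + 0k = 195.921 → ⌈·⌉ = 196
j=2: r + 1k = 623.221 → ⌈·⌉ = 624
j=3: r + 2k = 1050.521 → ⌈·⌉ = 1051
j=4: r + 3k = 1477.821 → ⌈·⌉ = 1478
j=5: r + 4k = 1905.121 → ⌈·⌉ = 1906
j=6: r + 5k = 2332.421 → ⌈·⌉ = 2333
j=7: r + 6k = 2759.721 → ⌈·⌉ = 2760
j=8: r + 7k = 3187.021 → ⌈·⌉ = 3188
j=9: r + 8k = 3614.321 → ⌈·⌉ = 3615
j=10: r + 9k = 4041.621 → ⌈·⌉ = 4042

196, 624, 1051, 1478, 1906, 2333, 2760, 3188, 3615, 4042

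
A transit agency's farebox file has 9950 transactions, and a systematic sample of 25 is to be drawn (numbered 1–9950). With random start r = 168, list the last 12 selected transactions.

k = N/n = 9950/25 = 398
14th selection = 168 + 13×398 = 5342
15th: 5342 + 398 = 5740
16th: 5740 + 398 = 6138
17th: 6138 + 398 = 6536
18th: 6536 + 398 = 6934
19th: 6934 + 398 = 7332
20th: 7332 + 398 = 7730
21st: 7730 + 398 = 8128
22nd: 8128 + 398 = 8526
23rd: 8526 + 398 = 8924
24th: 8924 + 398 = 9322
25th: 9322 + 398 = 9720

5342, 5740, 6138, 6536, 6934, 7332, 7730, 8128, 8526, 8924, 9322, 9720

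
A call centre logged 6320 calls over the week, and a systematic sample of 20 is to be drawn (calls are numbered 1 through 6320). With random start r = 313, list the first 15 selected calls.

k = N/n = 6320/20 = 316
call 1: 313
call 2: 313 + 316 = 629
call 3: 629 + 316 = 945
call 4: 945 + 316 = 1261
call 5: 1261 + 316 = 1577
call 6: 1577 + 316 = 1893
call 7: 1893 + 316 = 2209
call 8: 2209 + 316 = 2525
call 9: 2525 + 316 = 2841
call 10: 2841 + 316 = 3157
call 11: 3157 + 316 = 3473
call 12: 3473 + 316 = 3789
call 13: 3789 + 316 = 4105
call 14: 4105 + 316 = 4421
call 15: 4421 + 316 = 4737

313, 629, 945, 1261, 1577, 1893, 2209, 2525, 2841, 3157, 3473, 3789, 4105, 4421, 4737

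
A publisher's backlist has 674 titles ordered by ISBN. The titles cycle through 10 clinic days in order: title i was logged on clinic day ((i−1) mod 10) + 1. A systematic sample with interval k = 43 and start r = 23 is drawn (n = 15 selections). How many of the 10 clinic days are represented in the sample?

10

Consecutive selections differ by k = 43, so their clinic day numbers differ by 43 mod 10 = 3.
gcd(43, 10) = 1, so the sample visits 10/1 = 10 distinct residues mod 10.
Start 23 is clinic day 3; the clinic days hit are 1, 2, 3, 4, 5, 6, 7, 8, 9, 10.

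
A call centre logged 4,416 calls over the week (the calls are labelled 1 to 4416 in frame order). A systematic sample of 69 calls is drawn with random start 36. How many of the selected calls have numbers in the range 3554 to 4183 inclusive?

10

k = 4416/69 = 64
First selection ≥ 3554: 36 + ⌈(3554−36)/64⌉·64 = 36 + 55×64 = 3556
Last selection ≤ 4183: 36 + ⌊(4183−36)/64⌋·64 = 36 + 64×64 = 4132
Count = 64 − 55 + 1 = 10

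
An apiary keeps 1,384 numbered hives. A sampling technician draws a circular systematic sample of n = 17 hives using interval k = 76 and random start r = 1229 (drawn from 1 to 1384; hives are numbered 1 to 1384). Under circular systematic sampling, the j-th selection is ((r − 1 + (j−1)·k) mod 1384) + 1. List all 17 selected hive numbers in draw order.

Selection 1: 1229
Selection 2: 1229 + 76 = 1305
Selection 3: 1305 + 76 = 1381
Selection 4: 1381 + 76 = 1457 → 1457 − 1384 = 73
Selection 5: 73 + 76 = 149
Selection 6: 149 + 76 = 225
Selection 7: 225 + 76 = 301
Selection 8: 301 + 76 = 377
Selection 9: 377 + 76 = 453
Selection 10: 453 + 76 = 529
Selection 11: 529 + 76 = 605
Selection 12: 605 + 76 = 681
Selection 13: 681 + 76 = 757
Selection 14: 757 + 76 = 833
Selection 15: 833 + 76 = 909
Selection 16: 909 + 76 = 985
Selection 17: 985 + 76 = 1061

1229, 1305, 1381, 73, 149, 225, 301, 377, 453, 529, 605, 681, 757, 833, 909, 985, 1061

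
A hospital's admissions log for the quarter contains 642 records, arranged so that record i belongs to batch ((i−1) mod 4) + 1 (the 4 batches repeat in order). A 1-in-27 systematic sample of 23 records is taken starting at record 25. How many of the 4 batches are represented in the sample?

4

Consecutive selections differ by k = 27, so their batch numbers differ by 27 mod 4 = 3.
gcd(27, 4) = 1, so the sample visits 4/1 = 4 distinct residues mod 4.
Start 25 is batch 1; the batches hit are 1, 2, 3, 4.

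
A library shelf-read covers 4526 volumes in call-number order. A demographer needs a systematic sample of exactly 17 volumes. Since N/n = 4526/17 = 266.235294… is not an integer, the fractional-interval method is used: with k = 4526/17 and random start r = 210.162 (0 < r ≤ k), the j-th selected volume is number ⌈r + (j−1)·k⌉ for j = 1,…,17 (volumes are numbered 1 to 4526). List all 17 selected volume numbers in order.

j=1: r + 0k = 210.162 → ⌈·⌉ = 211
j=2: r + 1k = 476.397294… → ⌈·⌉ = 477
j=3: r + 2k = 742.632588… → ⌈·⌉ = 743
j=4: r + 3k = 1008.867882… → ⌈·⌉ = 1009
j=5: r + 4k = 1275.103176… → ⌈·⌉ = 1276
j=6: r + 5k = 1541.338470… → ⌈·⌉ = 1542
j=7: r + 6k = 1807.573764… → ⌈·⌉ = 1808
j=8: r + 7k = 2073.809058… → ⌈·⌉ = 2074
j=9: r + 8k = 2340.044352… → ⌈·⌉ = 2341
j=10: r + 9k = 2606.279647… → ⌈·⌉ = 2607
j=11: r + 10k = 2872.514941… → ⌈·⌉ = 2873
j=12: r + 11k = 3138.750235… → ⌈·⌉ = 3139
j=13: r + 12k = 3404.985529… → ⌈·⌉ = 3405
j=14: r + 13k = 3671.220823… → ⌈·⌉ = 3672
j=15: r + 14k = 3937.456117… → ⌈·⌉ = 3938
j=16: r + 15k = 4203.691411… → ⌈·⌉ = 4204
j=17: r + 16k = 4469.926705… → ⌈·⌉ = 4470

211, 477, 743, 1009, 1276, 1542, 1808, 2074, 2341, 2607, 2873, 3139, 3405, 3672, 3938, 4204, 4470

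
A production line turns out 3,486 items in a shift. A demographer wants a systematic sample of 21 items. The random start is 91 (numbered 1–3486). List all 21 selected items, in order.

91, 257, 423, 589, 755, 921, 1087, 1253, 1419, 1585, 1751, 1917, 2083, 2249, 2415, 2581, 2747, 2913, 3079, 3245, 3411

k = N/n = 3486/21 = 166
item 1: 91
item 2: 91 + 166 = 257
item 3: 257 + 166 = 423
item 4: 423 + 166 = 589
item 5: 589 + 166 = 755
item 6: 755 + 166 = 921
item 7: 921 + 166 = 1087
item 8: 1087 + 166 = 1253
item 9: 1253 + 166 = 1419
item 10: 1419 + 166 = 1585
item 11: 1585 + 166 = 1751
item 12: 1751 + 166 = 1917
item 13: 1917 + 166 = 2083
item 14: 2083 + 166 = 2249
item 15: 2249 + 166 = 2415
item 16: 2415 + 166 = 2581
item 17: 2581 + 166 = 2747
item 18: 2747 + 166 = 2913
item 19: 2913 + 166 = 3079
item 20: 3079 + 166 = 3245
item 21: 3245 + 166 = 3411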